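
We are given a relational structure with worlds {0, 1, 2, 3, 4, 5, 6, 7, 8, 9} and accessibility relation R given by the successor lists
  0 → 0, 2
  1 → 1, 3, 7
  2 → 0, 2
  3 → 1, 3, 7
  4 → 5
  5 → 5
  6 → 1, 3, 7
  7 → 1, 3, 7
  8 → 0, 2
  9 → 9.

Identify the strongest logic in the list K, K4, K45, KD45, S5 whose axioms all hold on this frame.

KD45

Transitive (axiom 4): yes — every two-step R-path is closed by a direct edge.
Euclidean (axiom 5): yes — any two successors of a common world are R-related.
Serial (axiom D): yes — every world has a successor (e.g. 0 R 0).
Reflexive (axiom T): no — 4 is not related to itself.
So F validates K, K4, K45, KD45; S5 would additionally require R to be reflexive. The strongest is KD45.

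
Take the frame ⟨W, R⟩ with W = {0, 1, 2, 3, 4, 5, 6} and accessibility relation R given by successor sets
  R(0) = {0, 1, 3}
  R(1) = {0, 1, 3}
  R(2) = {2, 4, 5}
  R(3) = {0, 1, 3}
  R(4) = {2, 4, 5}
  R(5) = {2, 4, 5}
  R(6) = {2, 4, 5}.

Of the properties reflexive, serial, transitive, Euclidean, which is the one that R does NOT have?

Reflexive: no — 6 is not related to itself.
Serial: yes — every world has a successor (e.g. 0 R 0).
Transitive: yes — every two-step R-path is closed by a direct edge.
Euclidean: yes — any two successors of a common world are R-related.
Only reflexive fails.

reflexive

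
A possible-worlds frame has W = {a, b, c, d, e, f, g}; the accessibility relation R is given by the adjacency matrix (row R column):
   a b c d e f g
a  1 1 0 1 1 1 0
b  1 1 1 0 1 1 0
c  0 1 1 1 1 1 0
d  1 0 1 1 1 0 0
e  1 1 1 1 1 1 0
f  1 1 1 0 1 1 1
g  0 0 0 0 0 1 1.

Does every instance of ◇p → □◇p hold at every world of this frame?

No

The schema 5 characterises exactly the Euclidean frames.
Euclidean: no — a R b and a R d, but not b R d.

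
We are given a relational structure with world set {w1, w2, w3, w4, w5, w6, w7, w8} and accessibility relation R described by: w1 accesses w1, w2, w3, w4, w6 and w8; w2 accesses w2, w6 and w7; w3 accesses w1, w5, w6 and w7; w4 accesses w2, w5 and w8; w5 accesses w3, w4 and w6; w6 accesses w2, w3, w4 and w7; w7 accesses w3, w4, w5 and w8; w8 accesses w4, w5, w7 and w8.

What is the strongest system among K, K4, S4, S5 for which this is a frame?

Transitive (axiom 4): no — w1 R w2 and w2 R w7, but not w1 R w7.
Reflexive (axiom T): no — w3 is not related to itself.
Euclidean (axiom 5): no — w1 R w2 and w1 R w3, but not w2 R w3.
So F validates K; K4 would additionally require R to be transitive. The strongest is K.

K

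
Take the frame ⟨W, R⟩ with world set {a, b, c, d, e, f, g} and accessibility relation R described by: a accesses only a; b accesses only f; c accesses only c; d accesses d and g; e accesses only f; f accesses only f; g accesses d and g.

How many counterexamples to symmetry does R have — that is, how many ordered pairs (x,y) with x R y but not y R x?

2

Enumerating: (b,f), (e,f).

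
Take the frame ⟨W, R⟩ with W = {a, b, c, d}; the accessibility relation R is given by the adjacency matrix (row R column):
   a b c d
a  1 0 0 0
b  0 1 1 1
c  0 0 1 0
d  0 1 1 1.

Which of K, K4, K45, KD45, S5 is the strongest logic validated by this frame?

Transitive (axiom 4): yes — every two-step R-path is closed by a direct edge.
Euclidean (axiom 5): no — b R c and b R d, but not c R d.
Serial (axiom D): yes — every world has a successor (e.g. a R a).
Reflexive (axiom T): yes — every world is R-related to itself.
So F validates K, K4; K45 would additionally require R to be Euclidean. The strongest is K4.

K4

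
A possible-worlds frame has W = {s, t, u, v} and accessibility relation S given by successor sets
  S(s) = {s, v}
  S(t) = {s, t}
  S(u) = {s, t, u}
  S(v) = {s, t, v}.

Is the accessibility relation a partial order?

Reflexive: yes — every world is S-related to itself.
Transitive: no — s S v and v S t, but not s S t.
Antisymmetric: no — s S v and v S s with s ≠ v.
So S is not a partial order.

No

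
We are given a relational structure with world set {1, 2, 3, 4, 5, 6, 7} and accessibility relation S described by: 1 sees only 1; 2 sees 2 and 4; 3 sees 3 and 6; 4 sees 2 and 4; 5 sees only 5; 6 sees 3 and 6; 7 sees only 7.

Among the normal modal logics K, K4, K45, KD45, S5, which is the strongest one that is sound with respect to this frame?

S5

Transitive (axiom 4): yes — every two-step S-path is closed by a direct edge.
Euclidean (axiom 5): yes — any two successors of a common world are S-related.
Serial (axiom D): yes — every world has a successor (e.g. 1 S 1).
Reflexive (axiom T): yes — every world is S-related to itself.
So F validates K, K4, K45, KD45, S5. The strongest is S5.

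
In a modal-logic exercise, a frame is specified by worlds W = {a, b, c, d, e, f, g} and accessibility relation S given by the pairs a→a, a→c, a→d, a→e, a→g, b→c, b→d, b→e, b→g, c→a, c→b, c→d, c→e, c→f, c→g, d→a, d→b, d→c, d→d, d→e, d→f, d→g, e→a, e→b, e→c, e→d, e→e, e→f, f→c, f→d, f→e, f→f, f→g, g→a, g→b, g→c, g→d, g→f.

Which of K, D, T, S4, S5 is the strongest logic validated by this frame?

D

Serial (axiom D): yes — every world has a successor (e.g. a S a).
Reflexive (axiom T): no — b is not related to itself.
Transitive (axiom 4): no — a S c and c S b, but not a S b.
Euclidean (axiom 5): no — a S e and a S g, but not e S g.
So F validates K, D; T would additionally require S to be reflexive. The strongest is D.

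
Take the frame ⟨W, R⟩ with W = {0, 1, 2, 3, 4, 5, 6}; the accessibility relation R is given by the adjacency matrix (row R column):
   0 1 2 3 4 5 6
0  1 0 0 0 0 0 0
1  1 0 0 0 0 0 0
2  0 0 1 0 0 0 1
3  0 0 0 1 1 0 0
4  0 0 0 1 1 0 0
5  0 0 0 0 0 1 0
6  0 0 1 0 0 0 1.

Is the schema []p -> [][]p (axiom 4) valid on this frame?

By correspondence theory, 4 is valid on a frame iff R is transitive.
Transitive: yes — every two-step R-path is closed by a direct edge.

Yes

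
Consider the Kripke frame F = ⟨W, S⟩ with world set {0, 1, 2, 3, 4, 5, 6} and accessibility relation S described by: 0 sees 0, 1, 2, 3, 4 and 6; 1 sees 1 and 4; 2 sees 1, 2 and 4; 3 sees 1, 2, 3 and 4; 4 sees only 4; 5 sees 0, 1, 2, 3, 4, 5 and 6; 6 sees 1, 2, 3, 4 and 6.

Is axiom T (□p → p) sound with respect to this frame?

The schema T characterises exactly the reflexive frames.
Reflexive: yes — every world is S-related to itself.

Yes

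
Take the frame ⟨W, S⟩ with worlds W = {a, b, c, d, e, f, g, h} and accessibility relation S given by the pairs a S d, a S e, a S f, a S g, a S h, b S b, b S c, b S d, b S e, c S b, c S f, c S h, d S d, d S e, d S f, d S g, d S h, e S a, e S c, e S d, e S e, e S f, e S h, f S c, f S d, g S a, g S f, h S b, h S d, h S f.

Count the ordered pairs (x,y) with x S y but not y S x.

13

Enumerating: (a,d), (a,f), (a,h), (b,d), (b,e), (c,h), (d,g), (e,c), (e,f), (e,h), (g,f), (h,b), (h,f).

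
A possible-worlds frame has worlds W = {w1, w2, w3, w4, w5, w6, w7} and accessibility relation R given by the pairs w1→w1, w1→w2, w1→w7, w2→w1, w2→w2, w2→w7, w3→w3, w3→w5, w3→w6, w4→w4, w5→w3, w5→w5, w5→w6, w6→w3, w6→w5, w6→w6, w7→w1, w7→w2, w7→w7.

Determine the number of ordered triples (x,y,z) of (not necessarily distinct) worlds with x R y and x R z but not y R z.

0

R is Euclidean; there are no such tuples.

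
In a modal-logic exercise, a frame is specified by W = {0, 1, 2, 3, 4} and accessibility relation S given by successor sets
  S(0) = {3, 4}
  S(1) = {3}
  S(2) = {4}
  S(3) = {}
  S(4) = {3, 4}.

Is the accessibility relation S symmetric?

Symmetric: no — 0 S 3 but not 3 S 0.

No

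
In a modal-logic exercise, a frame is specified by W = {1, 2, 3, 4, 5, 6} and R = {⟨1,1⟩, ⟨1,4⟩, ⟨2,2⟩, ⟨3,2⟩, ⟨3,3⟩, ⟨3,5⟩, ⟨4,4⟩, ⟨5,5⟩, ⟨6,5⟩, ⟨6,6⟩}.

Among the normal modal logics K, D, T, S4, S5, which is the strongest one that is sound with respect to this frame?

Serial (axiom D): yes — every world has a successor (e.g. 1 R 1).
Reflexive (axiom T): yes — every world is R-related to itself.
Transitive (axiom 4): yes — every two-step R-path is closed by a direct edge.
Euclidean (axiom 5): no — 3 R 2 and 3 R 5, but not 2 R 5.
So F validates K, D, T, S4; S5 would additionally require R to be Euclidean. The strongest is S4.

S4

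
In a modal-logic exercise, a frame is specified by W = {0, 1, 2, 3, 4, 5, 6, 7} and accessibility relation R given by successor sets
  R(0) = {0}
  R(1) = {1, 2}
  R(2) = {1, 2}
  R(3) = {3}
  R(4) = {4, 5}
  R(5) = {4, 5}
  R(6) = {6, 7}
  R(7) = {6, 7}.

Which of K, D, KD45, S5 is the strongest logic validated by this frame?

S5

Serial (axiom D): yes — every world has a successor (e.g. 0 R 0).
Euclidean (axiom 5): yes — any two successors of a common world are R-related.
Transitive (axiom 4): yes — every two-step R-path is closed by a direct edge.
Reflexive (axiom T): yes — every world is R-related to itself.
So F validates K, D, KD45, S5. The strongest is S5.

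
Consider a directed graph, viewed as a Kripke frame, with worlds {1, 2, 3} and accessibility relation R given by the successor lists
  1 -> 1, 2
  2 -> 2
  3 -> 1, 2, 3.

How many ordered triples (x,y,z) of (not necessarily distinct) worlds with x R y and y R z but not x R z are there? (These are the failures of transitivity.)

0

R is transitive; there are no such tuples.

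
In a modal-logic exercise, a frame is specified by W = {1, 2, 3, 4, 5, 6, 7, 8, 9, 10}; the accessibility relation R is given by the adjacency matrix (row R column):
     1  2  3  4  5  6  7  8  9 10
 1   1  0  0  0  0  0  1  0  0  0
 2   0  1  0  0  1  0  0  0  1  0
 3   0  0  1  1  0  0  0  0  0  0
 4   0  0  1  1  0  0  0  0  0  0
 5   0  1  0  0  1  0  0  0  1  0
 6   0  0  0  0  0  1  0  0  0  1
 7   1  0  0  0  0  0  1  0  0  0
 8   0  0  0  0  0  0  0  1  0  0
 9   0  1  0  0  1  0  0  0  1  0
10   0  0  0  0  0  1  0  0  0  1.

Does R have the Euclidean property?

Yes

Euclidean: yes — any two successors of a common world are R-related.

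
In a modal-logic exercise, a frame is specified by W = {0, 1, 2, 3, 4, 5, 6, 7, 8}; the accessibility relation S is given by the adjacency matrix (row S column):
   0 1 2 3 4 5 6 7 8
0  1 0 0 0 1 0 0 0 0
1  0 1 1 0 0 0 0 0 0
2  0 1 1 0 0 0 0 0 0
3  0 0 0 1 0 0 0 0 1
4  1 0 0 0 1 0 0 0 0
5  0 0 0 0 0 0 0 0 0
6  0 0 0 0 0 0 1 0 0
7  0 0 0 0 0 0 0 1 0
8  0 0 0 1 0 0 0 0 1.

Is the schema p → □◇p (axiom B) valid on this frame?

The schema B characterises exactly the symmetric frames.
Symmetric: yes — every pair in S has its reverse in S.

Yes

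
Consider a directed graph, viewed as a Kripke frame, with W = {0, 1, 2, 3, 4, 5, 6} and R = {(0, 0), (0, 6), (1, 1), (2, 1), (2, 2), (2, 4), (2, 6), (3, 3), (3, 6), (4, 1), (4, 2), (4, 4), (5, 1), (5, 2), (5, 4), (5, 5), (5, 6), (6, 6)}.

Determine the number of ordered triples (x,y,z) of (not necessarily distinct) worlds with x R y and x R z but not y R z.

22

Enumerating: (0,6,0), (2,1,2), (2,1,4), (2,1,6), (2,4,6), (2,6,1), (2,6,2), (2,6,4), (3,6,3), (4,1,2), (4,1,4), (5,1,2), … and 10 more.
Total: 22.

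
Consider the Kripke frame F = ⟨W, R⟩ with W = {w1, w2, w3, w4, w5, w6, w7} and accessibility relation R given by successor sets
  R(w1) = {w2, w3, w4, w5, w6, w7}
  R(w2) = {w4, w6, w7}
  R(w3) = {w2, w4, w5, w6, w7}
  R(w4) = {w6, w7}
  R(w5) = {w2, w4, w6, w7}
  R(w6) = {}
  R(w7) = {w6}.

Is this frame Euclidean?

No

Euclidean: no — w1 R w2 and w1 R w3, but not w2 R w3.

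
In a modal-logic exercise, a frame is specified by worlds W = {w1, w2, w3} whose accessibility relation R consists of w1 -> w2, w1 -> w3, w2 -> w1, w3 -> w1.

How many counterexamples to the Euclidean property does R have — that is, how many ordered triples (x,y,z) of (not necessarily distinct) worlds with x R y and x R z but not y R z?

6

Enumerating: (w1,w2,w2), (w1,w2,w3), (w1,w3,w2), (w1,w3,w3), (w2,w1,w1), (w3,w1,w1).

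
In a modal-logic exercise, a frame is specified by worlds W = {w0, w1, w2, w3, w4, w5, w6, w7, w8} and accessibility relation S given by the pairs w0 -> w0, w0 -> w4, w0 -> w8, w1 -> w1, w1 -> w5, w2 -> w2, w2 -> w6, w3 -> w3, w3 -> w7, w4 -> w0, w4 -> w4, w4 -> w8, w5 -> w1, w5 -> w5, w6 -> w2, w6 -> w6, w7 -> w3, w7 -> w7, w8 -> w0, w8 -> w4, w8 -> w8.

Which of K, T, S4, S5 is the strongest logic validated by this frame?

Reflexive (axiom T): yes — every world is S-related to itself.
Transitive (axiom 4): yes — every two-step S-path is closed by a direct edge.
Euclidean (axiom 5): yes — any two successors of a common world are S-related.
So F validates K, T, S4, S5. The strongest is S5.

S5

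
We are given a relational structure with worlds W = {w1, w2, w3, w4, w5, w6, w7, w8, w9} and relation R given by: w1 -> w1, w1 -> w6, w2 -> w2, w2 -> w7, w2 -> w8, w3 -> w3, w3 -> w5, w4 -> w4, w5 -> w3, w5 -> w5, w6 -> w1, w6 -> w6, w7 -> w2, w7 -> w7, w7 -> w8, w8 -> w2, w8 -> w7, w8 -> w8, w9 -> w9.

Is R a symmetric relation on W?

Symmetric: yes — every pair in R has its reverse in R.

Yes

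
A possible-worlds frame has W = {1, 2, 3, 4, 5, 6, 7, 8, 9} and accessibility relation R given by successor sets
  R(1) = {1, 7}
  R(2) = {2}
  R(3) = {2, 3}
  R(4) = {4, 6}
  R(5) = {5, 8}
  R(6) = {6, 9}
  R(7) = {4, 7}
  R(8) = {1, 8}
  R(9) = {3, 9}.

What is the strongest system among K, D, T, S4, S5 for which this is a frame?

T

Serial (axiom D): yes — every world has a successor (e.g. 1 R 1).
Reflexive (axiom T): yes — every world is R-related to itself.
Transitive (axiom 4): no — 1 R 7 and 7 R 4, but not 1 R 4.
Euclidean (axiom 5): no — 1 R 7 and 1 R 1, but not 7 R 1.
So F validates K, D, T; S4 would additionally require R to be transitive. The strongest is T.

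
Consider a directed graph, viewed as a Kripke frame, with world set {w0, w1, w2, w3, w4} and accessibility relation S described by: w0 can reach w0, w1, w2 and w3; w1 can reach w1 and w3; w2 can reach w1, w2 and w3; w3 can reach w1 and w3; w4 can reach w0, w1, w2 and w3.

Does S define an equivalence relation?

No

Reflexive: no — w4 is not related to itself.
Symmetric: no — w0 S w1 but not w1 S w0.
Transitive: yes — every two-step S-path is closed by a direct edge.
So S is not an equivalence relation.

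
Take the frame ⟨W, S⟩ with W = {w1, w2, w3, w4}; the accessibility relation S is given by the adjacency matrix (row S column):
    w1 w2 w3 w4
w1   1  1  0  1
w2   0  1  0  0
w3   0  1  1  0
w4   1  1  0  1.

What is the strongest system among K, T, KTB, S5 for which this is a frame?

Reflexive (axiom T): yes — every world is S-related to itself.
Symmetric (axiom B): no — w1 S w2 but not w2 S w1.
Euclidean (axiom 5): no — w1 S w2 and w1 S w4, but not w2 S w4.
So F validates K, T; KTB would additionally require S to be symmetric. The strongest is T.

T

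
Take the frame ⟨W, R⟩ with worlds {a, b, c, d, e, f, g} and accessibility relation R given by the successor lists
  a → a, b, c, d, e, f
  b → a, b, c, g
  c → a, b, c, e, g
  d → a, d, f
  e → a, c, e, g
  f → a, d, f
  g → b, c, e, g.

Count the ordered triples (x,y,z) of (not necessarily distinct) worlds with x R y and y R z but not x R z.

24

Enumerating: (a,b,g), (a,c,g), (a,e,g), (b,a,d), (b,a,e), (b,a,f), (b,c,e), (b,g,e), (c,a,d), (c,a,f), (d,a,b), (d,a,c), … and 12 more.
Total: 24.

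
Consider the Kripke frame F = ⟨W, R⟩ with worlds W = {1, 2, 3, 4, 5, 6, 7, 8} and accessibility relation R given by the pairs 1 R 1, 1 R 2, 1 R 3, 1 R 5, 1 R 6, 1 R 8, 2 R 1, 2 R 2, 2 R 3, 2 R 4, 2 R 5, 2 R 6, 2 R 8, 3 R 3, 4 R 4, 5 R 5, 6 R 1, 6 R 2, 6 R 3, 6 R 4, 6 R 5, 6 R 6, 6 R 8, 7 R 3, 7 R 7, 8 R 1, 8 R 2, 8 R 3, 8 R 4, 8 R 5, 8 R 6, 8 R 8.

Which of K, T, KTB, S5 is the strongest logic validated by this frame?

Reflexive (axiom T): yes — every world is R-related to itself.
Symmetric (axiom B): no — 1 R 3 but not 3 R 1.
Euclidean (axiom 5): no — 1 R 3 and 1 R 2, but not 3 R 2.
So F validates K, T; KTB would additionally require R to be symmetric. The strongest is T.

T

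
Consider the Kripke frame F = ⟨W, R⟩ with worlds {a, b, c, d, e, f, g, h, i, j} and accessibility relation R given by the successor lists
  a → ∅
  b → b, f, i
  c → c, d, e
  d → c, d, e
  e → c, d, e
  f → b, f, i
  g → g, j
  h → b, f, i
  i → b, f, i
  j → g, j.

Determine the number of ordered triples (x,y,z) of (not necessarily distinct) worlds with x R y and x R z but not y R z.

R is Euclidean; there are no such tuples.

0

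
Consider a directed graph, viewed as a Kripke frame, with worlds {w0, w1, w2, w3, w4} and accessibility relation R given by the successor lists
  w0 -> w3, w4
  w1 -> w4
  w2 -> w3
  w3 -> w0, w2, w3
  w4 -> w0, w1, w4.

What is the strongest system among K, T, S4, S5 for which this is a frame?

K

Reflexive (axiom T): no — w0 is not related to itself.
Transitive (axiom 4): no — w0 R w3 and w3 R w2, but not w0 R w2.
Euclidean (axiom 5): no — w0 R w3 and w0 R w4, but not w3 R w4.
So F validates K; T would additionally require R to be reflexive. The strongest is K.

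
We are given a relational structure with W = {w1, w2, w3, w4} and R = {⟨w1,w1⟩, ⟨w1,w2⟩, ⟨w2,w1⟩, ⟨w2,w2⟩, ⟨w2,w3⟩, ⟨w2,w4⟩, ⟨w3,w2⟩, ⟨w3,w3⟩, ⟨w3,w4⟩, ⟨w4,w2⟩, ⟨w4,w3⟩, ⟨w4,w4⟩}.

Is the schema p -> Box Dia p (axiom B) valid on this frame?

The schema B characterises exactly the symmetric frames.
Symmetric: yes — every pair in R has its reverse in R.

Yes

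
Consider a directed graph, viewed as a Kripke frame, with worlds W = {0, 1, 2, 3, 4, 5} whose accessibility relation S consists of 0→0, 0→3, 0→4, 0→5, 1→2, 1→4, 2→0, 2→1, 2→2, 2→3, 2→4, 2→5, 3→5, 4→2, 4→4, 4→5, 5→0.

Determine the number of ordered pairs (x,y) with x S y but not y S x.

8

Enumerating: (0,3), (0,4), (1,4), (2,0), (2,3), (2,5), (3,5), (4,5).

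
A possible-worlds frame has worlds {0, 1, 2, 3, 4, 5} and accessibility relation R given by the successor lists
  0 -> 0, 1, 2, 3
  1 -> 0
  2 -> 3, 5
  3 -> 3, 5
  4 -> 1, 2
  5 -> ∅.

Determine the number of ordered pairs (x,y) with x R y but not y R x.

7

Enumerating: (0,2), (0,3), (2,3), (2,5), (3,5), (4,1), (4,2).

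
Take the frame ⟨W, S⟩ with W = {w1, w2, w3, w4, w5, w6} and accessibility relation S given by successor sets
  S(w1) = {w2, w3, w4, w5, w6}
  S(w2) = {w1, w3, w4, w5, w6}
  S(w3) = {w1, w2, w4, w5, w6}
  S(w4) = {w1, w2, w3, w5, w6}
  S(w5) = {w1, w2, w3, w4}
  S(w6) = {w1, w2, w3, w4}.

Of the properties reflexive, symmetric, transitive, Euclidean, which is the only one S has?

symmetric

Reflexive: no — w1 is not related to itself.
Symmetric: yes — every pair in S has its reverse in S.
Transitive: no — w5 S w1 and w1 S w6, but not w5 S w6.
Euclidean: no — w1 S w5 and w1 S w6, but not w5 S w6.
Only symmetric holds.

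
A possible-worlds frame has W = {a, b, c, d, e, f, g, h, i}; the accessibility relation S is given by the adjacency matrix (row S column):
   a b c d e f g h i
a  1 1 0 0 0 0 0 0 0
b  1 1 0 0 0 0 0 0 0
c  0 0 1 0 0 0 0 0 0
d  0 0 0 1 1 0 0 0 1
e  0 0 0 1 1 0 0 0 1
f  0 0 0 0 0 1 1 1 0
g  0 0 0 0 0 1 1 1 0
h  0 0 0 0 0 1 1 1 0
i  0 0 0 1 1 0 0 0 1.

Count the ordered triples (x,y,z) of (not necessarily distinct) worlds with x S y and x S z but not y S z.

S is Euclidean; there are no such tuples.

0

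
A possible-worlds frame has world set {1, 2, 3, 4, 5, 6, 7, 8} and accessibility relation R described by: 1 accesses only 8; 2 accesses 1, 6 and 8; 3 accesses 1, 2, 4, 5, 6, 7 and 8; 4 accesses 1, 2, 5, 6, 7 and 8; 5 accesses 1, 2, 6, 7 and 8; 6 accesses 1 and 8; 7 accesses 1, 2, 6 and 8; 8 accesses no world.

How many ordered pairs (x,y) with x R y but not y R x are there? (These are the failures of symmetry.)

Enumerating: (1,8), (2,1), (2,6), (2,8), (3,1), (3,2), (3,4), (3,5), (3,6), (3,7), (3,8), (4,1), … and 16 more.
Total: 28.

28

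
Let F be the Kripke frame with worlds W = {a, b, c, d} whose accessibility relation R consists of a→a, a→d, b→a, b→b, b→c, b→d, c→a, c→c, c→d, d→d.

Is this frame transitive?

Transitive: yes — every two-step R-path is closed by a direct edge.

Yes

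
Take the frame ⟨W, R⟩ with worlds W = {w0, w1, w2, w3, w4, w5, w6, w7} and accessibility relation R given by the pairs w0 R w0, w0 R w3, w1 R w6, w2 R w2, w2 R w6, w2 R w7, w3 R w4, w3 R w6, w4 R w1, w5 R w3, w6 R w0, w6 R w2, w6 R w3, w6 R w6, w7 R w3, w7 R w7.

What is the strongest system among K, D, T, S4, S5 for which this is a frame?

Serial (axiom D): yes — every world has a successor (e.g. w0 R w0).
Reflexive (axiom T): no — w1 is not related to itself.
Transitive (axiom 4): no — w0 R w3 and w3 R w4, but not w0 R w4.
Euclidean (axiom 5): no — w2 R w6 and w2 R w7, but not w6 R w7.
So F validates K, D; T would additionally require R to be reflexive. The strongest is D.

D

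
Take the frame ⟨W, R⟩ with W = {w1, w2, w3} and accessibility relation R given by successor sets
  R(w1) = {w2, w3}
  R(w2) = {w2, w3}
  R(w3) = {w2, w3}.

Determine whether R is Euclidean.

Euclidean: yes — any two successors of a common world are R-related.

Yes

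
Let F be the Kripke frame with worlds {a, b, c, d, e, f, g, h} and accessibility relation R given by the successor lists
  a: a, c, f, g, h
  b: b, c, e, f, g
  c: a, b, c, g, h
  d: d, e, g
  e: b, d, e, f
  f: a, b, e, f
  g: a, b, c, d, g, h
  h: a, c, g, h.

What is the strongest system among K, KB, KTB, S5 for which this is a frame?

Symmetric (axiom B): yes — every pair in R has its reverse in R.
Reflexive (axiom T): yes — every world is R-related to itself.
Euclidean (axiom 5): no — a R c and a R f, but not c R f.
So F validates K, KB, KTB; S5 would additionally require R to be Euclidean. The strongest is KTB.

KTB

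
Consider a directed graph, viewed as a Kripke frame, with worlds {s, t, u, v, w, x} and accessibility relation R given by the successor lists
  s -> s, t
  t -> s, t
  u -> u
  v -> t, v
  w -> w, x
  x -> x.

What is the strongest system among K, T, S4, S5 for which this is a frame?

T

Reflexive (axiom T): yes — every world is R-related to itself.
Transitive (axiom 4): no — v R t and t R s, but not v R s.
Euclidean (axiom 5): no — v R t and v R v, but not t R v.
So F validates K, T; S4 would additionally require R to be transitive. The strongest is T.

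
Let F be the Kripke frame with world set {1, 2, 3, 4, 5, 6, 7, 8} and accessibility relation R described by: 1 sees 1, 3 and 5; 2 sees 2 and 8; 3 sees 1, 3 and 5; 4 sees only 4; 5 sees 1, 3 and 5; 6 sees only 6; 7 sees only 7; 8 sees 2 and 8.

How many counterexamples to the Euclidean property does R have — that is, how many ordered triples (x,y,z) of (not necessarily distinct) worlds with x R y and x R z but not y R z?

0

R is Euclidean; there are no such tuples.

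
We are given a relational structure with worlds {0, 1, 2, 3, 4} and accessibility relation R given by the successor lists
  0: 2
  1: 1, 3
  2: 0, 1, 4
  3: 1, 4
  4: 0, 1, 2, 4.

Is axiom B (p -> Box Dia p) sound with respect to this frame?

The schema B characterises exactly the symmetric frames.
Symmetric: no — 2 R 1 but not 1 R 2.

No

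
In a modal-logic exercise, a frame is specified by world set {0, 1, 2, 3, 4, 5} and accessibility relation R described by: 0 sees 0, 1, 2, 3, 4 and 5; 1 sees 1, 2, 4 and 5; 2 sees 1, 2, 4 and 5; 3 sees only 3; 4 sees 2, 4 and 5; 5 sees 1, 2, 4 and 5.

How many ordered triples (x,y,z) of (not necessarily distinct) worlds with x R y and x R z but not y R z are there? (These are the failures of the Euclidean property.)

Enumerating: (0,1,0), (0,1,3), (0,2,0), (0,2,3), (0,3,0), (0,3,1), (0,3,2), (0,3,4), (0,3,5), (0,4,0), (0,4,1), (0,4,3), (0,5,0), (0,5,3), (1,4,1), (2,4,1), (5,4,1).

17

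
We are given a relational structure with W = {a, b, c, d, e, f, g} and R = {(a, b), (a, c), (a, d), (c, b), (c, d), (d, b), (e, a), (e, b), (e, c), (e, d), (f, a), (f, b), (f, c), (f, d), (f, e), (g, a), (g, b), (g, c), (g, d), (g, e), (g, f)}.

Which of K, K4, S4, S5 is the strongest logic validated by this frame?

K4

Transitive (axiom 4): yes — every two-step R-path is closed by a direct edge.
Reflexive (axiom T): no — a is not related to itself.
Euclidean (axiom 5): no — a R b and a R c, but not b R c.
So F validates K, K4; S4 would additionally require R to be reflexive. The strongest is K4.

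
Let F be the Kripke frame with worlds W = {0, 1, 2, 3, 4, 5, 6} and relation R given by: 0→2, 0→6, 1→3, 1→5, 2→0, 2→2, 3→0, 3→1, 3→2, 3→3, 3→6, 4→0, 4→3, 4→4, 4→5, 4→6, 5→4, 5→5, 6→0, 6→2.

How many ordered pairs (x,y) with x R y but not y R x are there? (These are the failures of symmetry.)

Enumerating: (1,5), (3,0), (3,2), (3,6), (4,0), (4,3), (4,6), (6,2).

8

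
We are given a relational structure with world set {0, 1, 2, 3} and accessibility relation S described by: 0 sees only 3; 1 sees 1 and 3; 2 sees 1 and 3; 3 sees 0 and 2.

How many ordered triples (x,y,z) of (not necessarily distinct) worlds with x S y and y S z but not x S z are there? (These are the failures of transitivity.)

Enumerating: (0,3,0), (0,3,2), (1,3,0), (1,3,2), (2,3,0), (2,3,2), (3,0,3), (3,2,1), (3,2,3).

9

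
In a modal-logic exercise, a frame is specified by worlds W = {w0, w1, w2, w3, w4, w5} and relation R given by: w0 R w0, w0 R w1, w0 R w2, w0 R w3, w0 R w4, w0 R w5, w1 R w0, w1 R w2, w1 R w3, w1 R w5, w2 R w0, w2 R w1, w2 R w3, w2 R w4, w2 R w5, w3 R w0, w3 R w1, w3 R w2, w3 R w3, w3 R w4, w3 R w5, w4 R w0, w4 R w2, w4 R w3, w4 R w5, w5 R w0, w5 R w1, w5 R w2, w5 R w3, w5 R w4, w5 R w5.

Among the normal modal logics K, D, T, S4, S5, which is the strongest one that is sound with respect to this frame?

Serial (axiom D): yes — every world has a successor (e.g. w0 R w0).
Reflexive (axiom T): no — w1 is not related to itself.
Transitive (axiom 4): no — w1 R w0 and w0 R w4, but not w1 R w4.
Euclidean (axiom 5): no — w0 R w1 and w0 R w4, but not w1 R w4.
So F validates K, D; T would additionally require R to be reflexive. The strongest is D.

D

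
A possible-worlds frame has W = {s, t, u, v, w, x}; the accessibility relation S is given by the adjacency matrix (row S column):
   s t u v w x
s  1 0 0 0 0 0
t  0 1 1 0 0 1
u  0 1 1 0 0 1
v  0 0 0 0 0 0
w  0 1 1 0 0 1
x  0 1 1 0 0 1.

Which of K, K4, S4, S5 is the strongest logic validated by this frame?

K4

Transitive (axiom 4): yes — every two-step S-path is closed by a direct edge.
Reflexive (axiom T): no — v is not related to itself.
Euclidean (axiom 5): yes — any two successors of a common world are S-related.
So F validates K, K4; S4 would additionally require S to be reflexive. The strongest is K4.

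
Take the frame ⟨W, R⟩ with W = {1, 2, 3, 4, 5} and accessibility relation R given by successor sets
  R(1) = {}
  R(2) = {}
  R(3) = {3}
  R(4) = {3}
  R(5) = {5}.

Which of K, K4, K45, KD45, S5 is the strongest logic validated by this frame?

K45

Transitive (axiom 4): yes — every two-step R-path is closed by a direct edge.
Euclidean (axiom 5): yes — any two successors of a common world are R-related.
Serial (axiom D): no — 1 has no R-successor.
Reflexive (axiom T): no — 1 is not related to itself.
So F validates K, K4, K45; KD45 would additionally require R to be serial. The strongest is K45.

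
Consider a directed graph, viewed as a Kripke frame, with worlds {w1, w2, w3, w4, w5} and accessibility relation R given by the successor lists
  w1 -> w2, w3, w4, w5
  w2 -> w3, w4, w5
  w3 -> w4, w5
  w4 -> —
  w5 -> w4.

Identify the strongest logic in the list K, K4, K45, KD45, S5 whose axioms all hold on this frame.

Transitive (axiom 4): yes — every two-step R-path is closed by a direct edge.
Euclidean (axiom 5): no — w1 R w3 and w1 R w2, but not w3 R w2.
Serial (axiom D): no — w4 has no R-successor.
Reflexive (axiom T): no — w1 is not related to itself.
So F validates K, K4; K45 would additionally require R to be Euclidean. The strongest is K4.

K4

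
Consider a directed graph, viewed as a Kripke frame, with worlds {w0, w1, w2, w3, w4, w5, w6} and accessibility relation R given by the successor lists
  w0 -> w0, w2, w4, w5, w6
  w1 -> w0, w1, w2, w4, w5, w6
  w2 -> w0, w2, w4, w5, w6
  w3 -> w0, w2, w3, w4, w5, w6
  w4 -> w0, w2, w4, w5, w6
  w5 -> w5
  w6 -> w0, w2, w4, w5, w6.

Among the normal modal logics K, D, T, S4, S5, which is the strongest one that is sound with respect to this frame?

Serial (axiom D): yes — every world has a successor (e.g. w0 R w0).
Reflexive (axiom T): yes — every world is R-related to itself.
Transitive (axiom 4): yes — every two-step R-path is closed by a direct edge.
Euclidean (axiom 5): no — w0 R w5 and w0 R w2, but not w5 R w2.
So F validates K, D, T, S4; S5 would additionally require R to be Euclidean. The strongest is S4.

S4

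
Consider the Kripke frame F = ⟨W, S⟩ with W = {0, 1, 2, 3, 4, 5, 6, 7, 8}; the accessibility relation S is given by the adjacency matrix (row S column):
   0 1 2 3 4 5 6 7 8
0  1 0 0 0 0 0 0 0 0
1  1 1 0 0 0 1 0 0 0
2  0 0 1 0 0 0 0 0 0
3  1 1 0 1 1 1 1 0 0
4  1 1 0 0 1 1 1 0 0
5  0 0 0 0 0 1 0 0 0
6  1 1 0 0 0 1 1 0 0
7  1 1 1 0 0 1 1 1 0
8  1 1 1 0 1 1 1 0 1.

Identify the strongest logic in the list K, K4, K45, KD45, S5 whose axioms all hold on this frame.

K4

Transitive (axiom 4): yes — every two-step S-path is closed by a direct edge.
Euclidean (axiom 5): no — 1 S 0 and 1 S 5, but not 0 S 5.
Serial (axiom D): yes — every world has a successor (e.g. 0 S 0).
Reflexive (axiom T): yes — every world is S-related to itself.
So F validates K, K4; K45 would additionally require S to be Euclidean. The strongest is K4.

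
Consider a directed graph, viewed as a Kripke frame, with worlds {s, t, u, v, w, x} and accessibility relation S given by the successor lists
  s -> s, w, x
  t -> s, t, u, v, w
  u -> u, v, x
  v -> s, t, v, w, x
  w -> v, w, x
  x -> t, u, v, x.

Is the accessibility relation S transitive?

No

Transitive: no — s S w and w S v, but not s S v.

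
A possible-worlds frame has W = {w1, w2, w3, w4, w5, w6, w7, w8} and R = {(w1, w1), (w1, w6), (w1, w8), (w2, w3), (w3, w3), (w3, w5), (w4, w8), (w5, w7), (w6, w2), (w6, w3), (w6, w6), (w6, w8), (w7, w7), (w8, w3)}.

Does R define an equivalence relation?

Reflexive: no — w2 is not related to itself.
Symmetric: no — w1 R w6 but not w6 R w1.
Transitive: no — w1 R w6 and w6 R w2, but not w1 R w2.
So R is not an equivalence relation.

No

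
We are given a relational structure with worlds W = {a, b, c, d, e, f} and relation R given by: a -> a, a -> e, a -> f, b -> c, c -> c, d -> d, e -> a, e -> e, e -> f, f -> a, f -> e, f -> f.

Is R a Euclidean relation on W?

Euclidean: yes — any two successors of a common world are R-related.

Yes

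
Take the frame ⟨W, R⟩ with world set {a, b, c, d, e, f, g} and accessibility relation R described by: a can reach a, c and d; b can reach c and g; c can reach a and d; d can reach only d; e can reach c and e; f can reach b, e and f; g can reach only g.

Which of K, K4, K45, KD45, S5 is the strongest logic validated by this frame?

Transitive (axiom 4): no — b R c and c R a, but not b R a.
Euclidean (axiom 5): no — a R d and a R c, but not d R c.
Serial (axiom D): yes — every world has a successor (e.g. a R a).
Reflexive (axiom T): no — b is not related to itself.
So F validates K; K4 would additionally require R to be transitive. The strongest is K.

K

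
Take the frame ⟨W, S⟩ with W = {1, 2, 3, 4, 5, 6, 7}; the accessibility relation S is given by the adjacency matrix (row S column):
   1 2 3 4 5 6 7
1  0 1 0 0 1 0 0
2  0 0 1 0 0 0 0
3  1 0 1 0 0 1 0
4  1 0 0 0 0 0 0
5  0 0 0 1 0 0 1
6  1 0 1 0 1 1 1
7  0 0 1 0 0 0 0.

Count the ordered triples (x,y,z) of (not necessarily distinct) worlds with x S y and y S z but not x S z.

Enumerating: (1,2,3), (1,5,4), (1,5,7), (2,3,1), (2,3,6), (3,1,2), (3,1,5), (3,6,5), (3,6,7), (4,1,2), (4,1,5), (5,4,1), (5,7,3), (6,1,2), (6,5,4), (7,3,1), (7,3,6).

17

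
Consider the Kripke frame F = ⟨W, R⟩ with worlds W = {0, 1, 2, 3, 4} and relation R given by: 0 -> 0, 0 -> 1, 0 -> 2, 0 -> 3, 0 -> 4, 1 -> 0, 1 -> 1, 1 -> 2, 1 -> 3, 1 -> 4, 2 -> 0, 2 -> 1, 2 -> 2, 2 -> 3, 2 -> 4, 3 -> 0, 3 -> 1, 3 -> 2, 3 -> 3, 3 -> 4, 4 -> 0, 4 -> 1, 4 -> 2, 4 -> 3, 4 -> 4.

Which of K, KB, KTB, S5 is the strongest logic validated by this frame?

Symmetric (axiom B): yes — every pair in R has its reverse in R.
Reflexive (axiom T): yes — every world is R-related to itself.
Euclidean (axiom 5): yes — any two successors of a common world are R-related.
So F validates K, KB, KTB, S5. The strongest is S5.

S5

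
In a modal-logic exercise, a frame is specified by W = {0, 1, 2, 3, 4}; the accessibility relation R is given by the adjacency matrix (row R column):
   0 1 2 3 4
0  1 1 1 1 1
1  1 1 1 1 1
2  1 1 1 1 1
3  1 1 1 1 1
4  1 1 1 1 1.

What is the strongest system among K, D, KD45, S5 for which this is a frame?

Serial (axiom D): yes — every world has a successor (e.g. 0 R 0).
Euclidean (axiom 5): yes — any two successors of a common world are R-related.
Transitive (axiom 4): yes — every two-step R-path is closed by a direct edge.
Reflexive (axiom T): yes — every world is R-related to itself.
So F validates K, D, KD45, S5. The strongest is S5.

S5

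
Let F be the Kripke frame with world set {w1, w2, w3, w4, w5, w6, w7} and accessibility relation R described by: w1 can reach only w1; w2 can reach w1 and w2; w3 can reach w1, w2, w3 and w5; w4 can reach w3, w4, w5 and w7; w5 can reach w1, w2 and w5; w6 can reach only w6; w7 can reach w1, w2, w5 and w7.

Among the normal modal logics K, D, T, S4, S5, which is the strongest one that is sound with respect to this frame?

T

Serial (axiom D): yes — every world has a successor (e.g. w1 R w1).
Reflexive (axiom T): yes — every world is R-related to itself.
Transitive (axiom 4): no — w4 R w3 and w3 R w1, but not w4 R w1.
Euclidean (axiom 5): no — w3 R w1 and w3 R w2, but not w1 R w2.
So F validates K, D, T; S4 would additionally require R to be transitive. The strongest is T.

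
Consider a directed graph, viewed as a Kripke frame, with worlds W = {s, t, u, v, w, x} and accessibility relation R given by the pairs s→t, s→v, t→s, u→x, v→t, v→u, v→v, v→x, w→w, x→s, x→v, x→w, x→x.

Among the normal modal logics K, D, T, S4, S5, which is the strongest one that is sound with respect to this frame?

D

Serial (axiom D): yes — every world has a successor (e.g. s R t).
Reflexive (axiom T): no — s is not related to itself.
Transitive (axiom 4): no — s R v and v R u, but not s R u.
Euclidean (axiom 5): no — s R t and s R v, but not t R v.
So F validates K, D; T would additionally require R to be reflexive. The strongest is D.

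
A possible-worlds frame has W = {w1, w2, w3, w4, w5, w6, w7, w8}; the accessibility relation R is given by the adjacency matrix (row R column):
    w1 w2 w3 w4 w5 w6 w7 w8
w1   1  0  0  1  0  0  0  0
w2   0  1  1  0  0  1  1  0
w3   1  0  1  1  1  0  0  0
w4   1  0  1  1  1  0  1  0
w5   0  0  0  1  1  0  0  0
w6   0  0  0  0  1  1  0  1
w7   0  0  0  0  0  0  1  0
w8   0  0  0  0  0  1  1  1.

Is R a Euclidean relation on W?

No

Euclidean: no — w2 R w3 and w2 R w6, but not w3 R w6.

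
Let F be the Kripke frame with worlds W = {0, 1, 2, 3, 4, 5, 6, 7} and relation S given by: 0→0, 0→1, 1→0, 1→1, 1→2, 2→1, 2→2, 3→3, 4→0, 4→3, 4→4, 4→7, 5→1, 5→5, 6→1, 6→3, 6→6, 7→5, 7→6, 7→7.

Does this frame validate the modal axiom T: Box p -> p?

Axiom T corresponds to the accessibility relation being reflexive.
Reflexive: yes — every world is S-related to itself.

Yes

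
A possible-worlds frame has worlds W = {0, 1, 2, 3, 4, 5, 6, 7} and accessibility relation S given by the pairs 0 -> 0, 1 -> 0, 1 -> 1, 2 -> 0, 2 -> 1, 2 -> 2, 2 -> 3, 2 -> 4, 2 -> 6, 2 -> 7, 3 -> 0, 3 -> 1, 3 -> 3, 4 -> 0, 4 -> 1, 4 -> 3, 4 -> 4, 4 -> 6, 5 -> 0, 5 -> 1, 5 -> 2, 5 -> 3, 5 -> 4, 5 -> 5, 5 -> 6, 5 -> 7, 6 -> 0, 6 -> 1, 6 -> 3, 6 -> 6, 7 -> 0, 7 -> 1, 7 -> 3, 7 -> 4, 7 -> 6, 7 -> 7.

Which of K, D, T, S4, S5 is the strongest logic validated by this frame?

S4

Serial (axiom D): yes — every world has a successor (e.g. 0 S 0).
Reflexive (axiom T): yes — every world is S-related to itself.
Transitive (axiom 4): yes — every two-step S-path is closed by a direct edge.
Euclidean (axiom 5): no — 2 S 0 and 2 S 1, but not 0 S 1.
So F validates K, D, T, S4; S5 would additionally require S to be Euclidean. The strongest is S4.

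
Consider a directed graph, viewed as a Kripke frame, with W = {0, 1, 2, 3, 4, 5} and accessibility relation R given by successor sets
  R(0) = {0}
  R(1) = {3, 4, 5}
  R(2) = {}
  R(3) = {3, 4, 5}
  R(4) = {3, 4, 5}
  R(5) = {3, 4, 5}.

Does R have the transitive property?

Yes

Transitive: yes — every two-step R-path is closed by a direct edge.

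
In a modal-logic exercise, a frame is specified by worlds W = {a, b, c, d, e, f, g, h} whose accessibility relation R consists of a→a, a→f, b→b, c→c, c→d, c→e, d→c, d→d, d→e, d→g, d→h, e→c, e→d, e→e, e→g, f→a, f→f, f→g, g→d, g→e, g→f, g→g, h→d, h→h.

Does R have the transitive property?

No

Transitive: no — a R f and f R g, but not a R g.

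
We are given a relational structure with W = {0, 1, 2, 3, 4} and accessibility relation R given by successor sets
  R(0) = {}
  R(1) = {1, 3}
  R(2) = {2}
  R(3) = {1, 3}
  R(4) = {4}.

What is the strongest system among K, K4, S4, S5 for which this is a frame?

K4

Transitive (axiom 4): yes — every two-step R-path is closed by a direct edge.
Reflexive (axiom T): no — 0 is not related to itself.
Euclidean (axiom 5): yes — any two successors of a common world are R-related.
So F validates K, K4; S4 would additionally require R to be reflexive. The strongest is K4.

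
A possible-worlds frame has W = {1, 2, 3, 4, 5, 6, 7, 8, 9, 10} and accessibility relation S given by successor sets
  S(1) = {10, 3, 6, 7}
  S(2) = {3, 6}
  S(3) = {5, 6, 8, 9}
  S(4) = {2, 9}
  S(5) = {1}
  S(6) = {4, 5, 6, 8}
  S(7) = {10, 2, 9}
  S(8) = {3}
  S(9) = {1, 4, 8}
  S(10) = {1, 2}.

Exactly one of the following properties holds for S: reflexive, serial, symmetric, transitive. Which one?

Reflexive: no — 1 is not related to itself.
Serial: yes — every world has a successor (e.g. 1 S 10).
Symmetric: no — 1 S 3 but not 3 S 1.
Transitive: no — 1 S 10 and 10 S 2, but not 1 S 2.
Only serial holds.

serial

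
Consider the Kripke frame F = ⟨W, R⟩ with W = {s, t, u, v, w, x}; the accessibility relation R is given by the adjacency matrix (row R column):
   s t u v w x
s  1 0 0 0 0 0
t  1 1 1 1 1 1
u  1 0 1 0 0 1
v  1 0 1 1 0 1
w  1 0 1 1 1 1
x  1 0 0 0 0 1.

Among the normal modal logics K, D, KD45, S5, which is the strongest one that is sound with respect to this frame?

Serial (axiom D): yes — every world has a successor (e.g. s R s).
Euclidean (axiom 5): no — t R s and t R u, but not s R u.
Transitive (axiom 4): yes — every two-step R-path is closed by a direct edge.
Reflexive (axiom T): yes — every world is R-related to itself.
So F validates K, D; KD45 would additionally require R to be Euclidean. The strongest is D.

D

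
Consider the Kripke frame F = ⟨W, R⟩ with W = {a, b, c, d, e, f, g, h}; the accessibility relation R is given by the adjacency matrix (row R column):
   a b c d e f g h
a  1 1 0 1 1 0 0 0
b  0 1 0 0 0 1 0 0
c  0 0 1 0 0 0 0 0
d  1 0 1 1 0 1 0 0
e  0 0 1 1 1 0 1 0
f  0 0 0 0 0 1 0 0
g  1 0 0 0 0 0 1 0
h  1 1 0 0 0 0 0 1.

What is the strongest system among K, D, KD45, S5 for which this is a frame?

Serial (axiom D): yes — every world has a successor (e.g. a R a).
Euclidean (axiom 5): no — a R b and a R d, but not b R d.
Transitive (axiom 4): no — a R b and b R f, but not a R f.
Reflexive (axiom T): yes — every world is R-related to itself.
So F validates K, D; KD45 would additionally require R to be Euclidean and transitive. The strongest is D.

D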